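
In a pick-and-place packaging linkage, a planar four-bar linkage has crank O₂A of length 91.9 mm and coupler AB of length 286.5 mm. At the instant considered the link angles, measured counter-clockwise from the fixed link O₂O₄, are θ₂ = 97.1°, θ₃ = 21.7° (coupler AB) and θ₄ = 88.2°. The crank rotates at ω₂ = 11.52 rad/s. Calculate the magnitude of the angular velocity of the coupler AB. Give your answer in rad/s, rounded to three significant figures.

ω₂ = 11.52 rad/s
Differentiating the loop-closure r₂e^{iθ₂}+r₃e^{iθ₃}=r₁+r₄e^{iθ₄} gives r₂ω₂e^{iθ₂}+r₃ω₃e^{iθ₃}=r₄ω₄e^{iθ₄}.
Eliminating the other unknown: ω₃ = r₂ω₂ sin(θ₄−θ₂) / [r₃ sin(θ₃−θ₄)].
Numerator sine = -0.15471; denominator sine = -0.91706.
Result = 0.0919·11.52·(-0.15471) / (0.2865·(-0.91706)) = +0.6234 rad/s; magnitude 0.6234 rad/s.

0.623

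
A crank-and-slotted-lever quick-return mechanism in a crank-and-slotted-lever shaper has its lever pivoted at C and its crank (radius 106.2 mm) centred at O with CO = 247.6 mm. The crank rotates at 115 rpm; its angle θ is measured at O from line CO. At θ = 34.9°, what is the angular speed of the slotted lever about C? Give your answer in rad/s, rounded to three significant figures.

3.42

ω = 12.04 rad/s (from 115 rpm).
Crank pin A relative to C: A = (d + r cosθ, r sinθ); lever angle φ = atan2(r sinθ, d + r cosθ).
Differentiating tanφ: φ̇ = rω(d cosθ + r)/(d² + r² + 2dr cosθ).
d² + r² + 2dr cosθ = |CA|² = 0.115716 m²;  d cosθ + r = +0.30927 m.
|ω_lever| = |0.1062·12.04·+0.30927| / 0.115716 = 3.4182 rad/s.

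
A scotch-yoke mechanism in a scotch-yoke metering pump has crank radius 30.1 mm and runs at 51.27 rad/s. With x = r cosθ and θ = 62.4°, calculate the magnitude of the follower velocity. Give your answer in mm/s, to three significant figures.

1370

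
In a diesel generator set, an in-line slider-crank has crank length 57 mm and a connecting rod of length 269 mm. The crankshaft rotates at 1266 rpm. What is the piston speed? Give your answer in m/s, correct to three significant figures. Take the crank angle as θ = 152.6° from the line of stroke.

2.82

ω = 2π·1266/60 = 132.6 rad/s
For an in-line slider-crank, x = r cosθ + √(L² − r² sin²θ), so v = −rω sinθ·[1 + r cosθ/√(L² − r² sin²θ)].
With r = 0.057 m, L = 0.269 m, θ = 152.6°: √(L² − r² sin²θ) = 0.26772 m.
v = −0.057·132.6·0.46020·[1 + 0.057·-0.88782/0.26772] = -2.8203 m/s.
|v| = 2.8203 m/s.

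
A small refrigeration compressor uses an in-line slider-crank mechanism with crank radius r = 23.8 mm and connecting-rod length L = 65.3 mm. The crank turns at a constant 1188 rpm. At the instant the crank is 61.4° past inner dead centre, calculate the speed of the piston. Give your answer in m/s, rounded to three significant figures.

ω = 2π·1188/60 = 124.4 rad/s
For an in-line slider-crank, x = r cosθ + √(L² − r² sin²θ), so v = −rω sinθ·[1 + r cosθ/√(L² − r² sin²θ)].
With r = 0.0238 m, L = 0.0653 m, θ = 61.4°: √(L² − r² sin²θ) = 0.061866 m.
v = −0.0238·124.4·0.87798·[1 + 0.0238·0.47869/0.061866] = -3.0783 m/s.
|v| = 3.0783 m/s.

3.08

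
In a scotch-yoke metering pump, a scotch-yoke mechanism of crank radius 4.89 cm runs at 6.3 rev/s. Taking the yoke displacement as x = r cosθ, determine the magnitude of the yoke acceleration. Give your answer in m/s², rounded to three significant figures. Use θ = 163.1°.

ω = 39.58 rad/s (from 6.3 rev/s).
x = r cosθ ⇒ ẍ = −rω² cosθ (ω constant).
|a| = rω²|cosθ| = 0.0489·(39.58)²·|cos 163.1°| = 73.312 m/s².

73.3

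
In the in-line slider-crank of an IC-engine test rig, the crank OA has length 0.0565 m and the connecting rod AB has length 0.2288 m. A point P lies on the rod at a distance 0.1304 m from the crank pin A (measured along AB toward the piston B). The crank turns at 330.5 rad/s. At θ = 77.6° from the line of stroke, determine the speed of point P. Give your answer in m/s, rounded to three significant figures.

ω = 330.5 rad/s.  Crank-pin speed |V_A| = rω = 18.673 m/s, perpendicular to OA.
Rod angle: sinφ = −(r/L) sinθ ⇒ φ = -13.956°; ω_rod = −rω cosθ/√(L²−r²sin²θ) = -18.058 rad/s.
V_P = V_A + ω_rod × AP, with AP = 0.1304 m along the rod.
Components: V_Px = −rω sinθ − a·ω_rod·sinφ = -18.806 m/s;  V_Py = rω cosθ + a·ω_rod·cosφ = +1.7245 m/s.
|V_P| = √(V_Px² + V_Py²) = 18.884 m/s.

18.9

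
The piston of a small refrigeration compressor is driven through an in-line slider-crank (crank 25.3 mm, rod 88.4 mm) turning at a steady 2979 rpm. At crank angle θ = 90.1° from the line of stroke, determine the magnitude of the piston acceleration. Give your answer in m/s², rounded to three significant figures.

ω = 2π·2979/60 = 312 rad/s
x(θ) = r cosθ + √(L² − r² sin²θ); with ω constant, a = ω²·d²x/dθ².
d²x/dθ² = −r cosθ − r²(cos2θ)/√u − r⁴ sin²2θ/(4u^{3/2}),  u = L² − r² sin²θ = 0.00717447 m².
Substituting r = 0.0253 m, L = 0.0884 m, θ = 90.1°: d²x/dθ² = +0.0076011 m.
a = ω²·d²x/dθ² = (312)²·(+0.0076011) = +739.73 m/s²;  |a| = 739.73 m/s².

740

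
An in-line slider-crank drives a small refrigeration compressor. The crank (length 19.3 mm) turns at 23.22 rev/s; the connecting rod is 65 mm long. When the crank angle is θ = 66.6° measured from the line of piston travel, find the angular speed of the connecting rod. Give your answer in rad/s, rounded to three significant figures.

17.9

ω = 145.9 rad/s (converted from 23.22 rev/s).
The rod makes angle φ with the slider axis where L sinφ = r sinθ; differentiating, L cosφ·φ̇ = r ω cosθ.
L cosφ = √(L² − r² sin²θ) = 0.06254 m.
|ω_rod| = r ω |cosθ| / √(L² − r² sin²θ) = 0.0193·145.9·0.39715/0.06254 = 17.881 rad/s.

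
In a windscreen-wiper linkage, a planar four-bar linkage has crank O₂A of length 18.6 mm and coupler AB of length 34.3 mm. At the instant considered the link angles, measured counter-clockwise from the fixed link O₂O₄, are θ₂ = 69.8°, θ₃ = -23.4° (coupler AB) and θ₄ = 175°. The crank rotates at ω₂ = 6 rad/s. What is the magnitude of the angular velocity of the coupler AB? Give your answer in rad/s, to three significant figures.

9.95

ω₂ = 6 rad/s
Differentiating the loop-closure r₂e^{iθ₂}+r₃e^{iθ₃}=r₁+r₄e^{iθ₄} gives r₂ω₂e^{iθ₂}+r₃ω₃e^{iθ₃}=r₄ω₄e^{iθ₄}.
Eliminating the other unknown: ω₃ = r₂ω₂ sin(θ₄−θ₂) / [r₃ sin(θ₃−θ₄)].
Numerator sine = +0.96502; denominator sine = +0.31565.
Result = 0.0186·6·(+0.96502) / (0.0343·(+0.31565)) = +9.9472 rad/s; magnitude 9.9472 rad/s.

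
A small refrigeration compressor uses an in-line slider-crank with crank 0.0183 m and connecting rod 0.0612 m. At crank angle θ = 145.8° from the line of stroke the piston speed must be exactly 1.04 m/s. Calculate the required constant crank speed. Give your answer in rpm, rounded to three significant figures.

For an in-line slider-crank, |v_piston| = rω|sinθ|·[1 + r cosθ/√(L² − r² sin²θ)].
With r = 0.0183 m, L = 0.0612 m, θ = 145.8°: the bracketed kinematic factor |dx/dθ| = 0.0077055 m.
ω = v/|dx/dθ| = 1.04/0.0077055 = 134.97 rad/s.
N = 60ω/(2π) = 1288.9 rpm.

1290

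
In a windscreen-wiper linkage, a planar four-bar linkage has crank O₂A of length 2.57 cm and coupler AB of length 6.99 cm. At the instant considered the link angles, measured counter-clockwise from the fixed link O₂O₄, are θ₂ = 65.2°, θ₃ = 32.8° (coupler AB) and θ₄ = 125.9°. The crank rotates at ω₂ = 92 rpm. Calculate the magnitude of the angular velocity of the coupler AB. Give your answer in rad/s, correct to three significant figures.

3.09

ω₂ = 9.634 rad/s (from 92 rpm).
Differentiating the loop-closure r₂e^{iθ₂}+r₃e^{iθ₃}=r₁+r₄e^{iθ₄} gives r₂ω₂e^{iθ₂}+r₃ω₃e^{iθ₃}=r₄ω₄e^{iθ₄}.
Eliminating the other unknown: ω₃ = r₂ω₂ sin(θ₄−θ₂) / [r₃ sin(θ₃−θ₄)].
Numerator sine = +0.87207; denominator sine = -0.99854.
Result = 0.0257·9.634·(+0.87207) / (0.0699·(-0.99854)) = -3.0936 rad/s; magnitude 3.0936 rad/s.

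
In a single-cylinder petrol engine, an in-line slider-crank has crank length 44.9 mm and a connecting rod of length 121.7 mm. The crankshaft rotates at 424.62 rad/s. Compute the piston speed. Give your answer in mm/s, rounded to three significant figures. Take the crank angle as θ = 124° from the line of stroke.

12400

ω = 424.6 rad/s
For an in-line slider-crank, x = r cosθ + √(L² − r² sin²θ), so v = −rω sinθ·[1 + r cosθ/√(L² − r² sin²θ)].
With r = 0.0449 m, L = 0.1217 m, θ = 124°: √(L² − r² sin²θ) = 0.11587 m.
v = −0.0449·424.6·0.82904·[1 + 0.0449·-0.55919/0.11587] = -12.381 m/s.
|v| = 12.381 m/s = 12381 mm/s.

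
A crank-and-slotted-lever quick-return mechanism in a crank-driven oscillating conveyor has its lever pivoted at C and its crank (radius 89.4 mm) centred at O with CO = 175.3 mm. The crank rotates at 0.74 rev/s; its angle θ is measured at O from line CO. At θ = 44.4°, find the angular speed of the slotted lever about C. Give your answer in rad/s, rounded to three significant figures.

1.46

ω = 4.65 rad/s (from 0.74 rev/s).
Crank pin A relative to C: A = (d + r cosθ, r sinθ); lever angle φ = atan2(r sinθ, d + r cosθ).
Differentiating tanφ: φ̇ = rω(d cosθ + r)/(d² + r² + 2dr cosθ).
d² + r² + 2dr cosθ = |CA|² = 0.0611166 m²;  d cosθ + r = +0.21465 m.
|ω_lever| = |0.0894·4.65·+0.21465| / 0.0611166 = 1.4599 rad/s.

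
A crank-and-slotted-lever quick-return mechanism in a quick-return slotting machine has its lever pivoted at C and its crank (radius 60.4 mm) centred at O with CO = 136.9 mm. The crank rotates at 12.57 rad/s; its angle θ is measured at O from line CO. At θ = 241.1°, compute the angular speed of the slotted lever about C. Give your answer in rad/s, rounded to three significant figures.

0.304

ω = 12.57 rad/s
Crank pin A relative to C: A = (d + r cosθ, r sinθ); lever angle φ = atan2(r sinθ, d + r cosθ).
Differentiating tanφ: φ̇ = rω(d cosθ + r)/(d² + r² + 2dr cosθ).
d² + r² + 2dr cosθ = |CA|² = 0.0143975 m²;  d cosθ + r = -0.0057614 m.
|ω_lever| = |0.0604·12.57·-0.0057614| / 0.0143975 = 0.30382 rad/s.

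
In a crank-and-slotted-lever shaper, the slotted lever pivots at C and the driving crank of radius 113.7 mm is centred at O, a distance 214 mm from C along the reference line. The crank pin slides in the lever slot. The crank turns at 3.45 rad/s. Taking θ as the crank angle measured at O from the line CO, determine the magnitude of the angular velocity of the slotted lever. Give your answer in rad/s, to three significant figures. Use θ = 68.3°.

0.986

ω = 3.45 rad/s
Crank pin A relative to C: A = (d + r cosθ, r sinθ); lever angle φ = atan2(r sinθ, d + r cosθ).
Differentiating tanφ: φ̇ = rω(d cosθ + r)/(d² + r² + 2dr cosθ).
d² + r² + 2dr cosθ = |CA|² = 0.0767169 m²;  d cosθ + r = +0.19283 m.
|ω_lever| = |0.1137·3.45·+0.19283| / 0.0767169 = 0.98595 rad/s.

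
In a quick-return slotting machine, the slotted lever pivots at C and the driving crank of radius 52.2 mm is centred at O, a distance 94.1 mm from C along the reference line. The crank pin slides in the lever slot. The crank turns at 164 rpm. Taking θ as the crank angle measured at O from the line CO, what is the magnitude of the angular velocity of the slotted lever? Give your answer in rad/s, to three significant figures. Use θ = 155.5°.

11.4

ω = 17.17 rad/s (from 164 rpm).
Crank pin A relative to C: A = (d + r cosθ, r sinθ); lever angle φ = atan2(r sinθ, d + r cosθ).
Differentiating tanφ: φ̇ = rω(d cosθ + r)/(d² + r² + 2dr cosθ).
d² + r² + 2dr cosθ = |CA|² = 0.00264015 m²;  d cosθ + r = -0.033427 m.
|ω_lever| = |0.0522·17.17·-0.033427| / 0.00264015 = 11.351 rad/s.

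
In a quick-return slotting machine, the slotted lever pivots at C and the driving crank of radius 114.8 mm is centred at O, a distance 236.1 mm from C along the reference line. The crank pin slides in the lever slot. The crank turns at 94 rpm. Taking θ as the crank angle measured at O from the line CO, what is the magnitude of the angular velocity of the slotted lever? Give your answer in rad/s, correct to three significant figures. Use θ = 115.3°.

0.343

ω = 9.844 rad/s (from 94 rpm).
Crank pin A relative to C: A = (d + r cosθ, r sinθ); lever angle φ = atan2(r sinθ, d + r cosθ).
Differentiating tanφ: φ̇ = rω(d cosθ + r)/(d² + r² + 2dr cosθ).
d² + r² + 2dr cosθ = |CA|² = 0.0457558 m²;  d cosθ + r = +0.013901 m.
|ω_lever| = |0.1148·9.844·+0.013901| / 0.0457558 = 0.34331 rad/s.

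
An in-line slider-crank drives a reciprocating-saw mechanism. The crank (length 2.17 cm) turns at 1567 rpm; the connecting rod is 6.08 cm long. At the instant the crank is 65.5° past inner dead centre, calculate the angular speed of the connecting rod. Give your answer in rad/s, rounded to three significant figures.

ω = 164.1 rad/s (converted from 1567 rpm).
The rod makes angle φ with the slider axis where L sinφ = r sinθ; differentiating, L cosφ·φ̇ = r ω cosθ.
L cosφ = √(L² − r² sin²θ) = 0.057504 m.
|ω_rod| = r ω |cosθ| / √(L² − r² sin²θ) = 0.0217·164.1·0.41469/0.057504 = 25.679 rad/s.

25.7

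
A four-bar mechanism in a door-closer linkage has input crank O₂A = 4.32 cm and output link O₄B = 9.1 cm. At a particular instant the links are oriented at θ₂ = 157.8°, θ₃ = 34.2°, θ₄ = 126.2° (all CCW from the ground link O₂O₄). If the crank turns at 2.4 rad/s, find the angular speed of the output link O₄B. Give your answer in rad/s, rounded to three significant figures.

ω₂ = 2.4 rad/s
Differentiating the loop-closure r₂e^{iθ₂}+r₃e^{iθ₃}=r₁+r₄e^{iθ₄} gives r₂ω₂e^{iθ₂}+r₃ω₃e^{iθ₃}=r₄ω₄e^{iθ₄}.
Eliminating the other unknown: ω₄ = r₂ω₂ sin(θ₂−θ₃) / [r₄ sin(θ₄−θ₃)].
Numerator sine = +0.83292; denominator sine = +0.99939.
Result = 0.0432·2.4·(+0.83292) / (0.091·(+0.99939)) = +0.94956 rad/s; magnitude 0.94956 rad/s.

0.950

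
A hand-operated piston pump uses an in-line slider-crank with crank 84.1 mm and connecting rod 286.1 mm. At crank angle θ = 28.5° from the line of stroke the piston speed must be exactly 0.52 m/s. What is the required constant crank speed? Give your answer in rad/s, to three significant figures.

10.3

For an in-line slider-crank, |v_piston| = rω|sinθ|·[1 + r cosθ/√(L² − r² sin²θ)].
With r = 0.0841 m, L = 0.2861 m, θ = 28.5°: the bracketed kinematic factor |dx/dθ| = 0.050599 m.
ω = v/|dx/dθ| = 0.52/0.050599 = 10.277 rad/s.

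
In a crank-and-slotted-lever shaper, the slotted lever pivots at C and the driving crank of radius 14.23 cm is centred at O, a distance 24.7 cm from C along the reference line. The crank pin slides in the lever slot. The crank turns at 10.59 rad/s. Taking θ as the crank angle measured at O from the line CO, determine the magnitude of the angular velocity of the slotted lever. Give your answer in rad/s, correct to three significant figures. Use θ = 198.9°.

ω = 10.59 rad/s
Crank pin A relative to C: A = (d + r cosθ, r sinθ); lever angle φ = atan2(r sinθ, d + r cosθ).
Differentiating tanφ: φ̇ = rω(d cosθ + r)/(d² + r² + 2dr cosθ).
d² + r² + 2dr cosθ = |CA|² = 0.0147521 m²;  d cosθ + r = -0.091383 m.
|ω_lever| = |0.1423·10.59·-0.091383| / 0.0147521 = 9.335 rad/s.

9.33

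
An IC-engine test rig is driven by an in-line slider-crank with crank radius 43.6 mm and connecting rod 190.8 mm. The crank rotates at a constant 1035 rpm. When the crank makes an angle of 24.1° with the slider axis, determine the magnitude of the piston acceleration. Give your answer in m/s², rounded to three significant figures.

ω = 2π·1035/60 = 108.4 rad/s
x(θ) = r cosθ + √(L² − r² sin²θ); with ω constant, a = ω²·d²x/dθ².
d²x/dθ² = −r cosθ − r²(cos2θ)/√u − r⁴ sin²2θ/(4u^{3/2}),  u = L² − r² sin²θ = 0.0360877 m².
Substituting r = 0.0436 m, L = 0.1908 m, θ = 24.1°: d²x/dθ² = -0.046543 m.
a = ω²·d²x/dθ² = (108.4)²·(-0.046543) = -546.75 m/s²;  |a| = 546.75 m/s².

547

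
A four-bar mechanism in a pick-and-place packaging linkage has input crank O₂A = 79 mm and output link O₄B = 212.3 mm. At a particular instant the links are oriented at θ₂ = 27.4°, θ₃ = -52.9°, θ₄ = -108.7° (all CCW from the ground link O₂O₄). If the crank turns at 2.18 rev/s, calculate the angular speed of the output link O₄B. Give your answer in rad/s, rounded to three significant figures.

ω₂ = 13.7 rad/s (from 2.18 rev/s).
Differentiating the loop-closure r₂e^{iθ₂}+r₃e^{iθ₃}=r₁+r₄e^{iθ₄} gives r₂ω₂e^{iθ₂}+r₃ω₃e^{iθ₃}=r₄ω₄e^{iθ₄}.
Eliminating the other unknown: ω₄ = r₂ω₂ sin(θ₂−θ₃) / [r₄ sin(θ₄−θ₃)].
Numerator sine = +0.98570; denominator sine = -0.82708.
Result = 0.079·13.7·(+0.98570) / (0.2123·(-0.82708)) = -6.0745 rad/s; magnitude 6.0745 rad/s.

6.07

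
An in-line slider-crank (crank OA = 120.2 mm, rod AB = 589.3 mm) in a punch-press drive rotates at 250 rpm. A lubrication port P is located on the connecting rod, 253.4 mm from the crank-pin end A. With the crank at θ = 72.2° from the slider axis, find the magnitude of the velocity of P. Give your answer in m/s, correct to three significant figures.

3.13

ω = 26.18 rad/s.  Crank-pin speed |V_A| = rω = 3.1468 m/s, perpendicular to OA.
Rod angle: sinφ = −(r/L) sinθ ⇒ φ = -11.198°; ω_rod = −rω cosθ/√(L²−r²sin²θ) = -1.6641 rad/s.
V_P = V_A + ω_rod × AP, with AP = 0.2534 m along the rod.
Components: V_Px = −rω sinθ − a·ω_rod·sinφ = -3.0781 m/s;  V_Py = rω cosθ + a·ω_rod·cosφ = +0.54832 m/s.
|V_P| = √(V_Px² + V_Py²) = 3.1265 m/s.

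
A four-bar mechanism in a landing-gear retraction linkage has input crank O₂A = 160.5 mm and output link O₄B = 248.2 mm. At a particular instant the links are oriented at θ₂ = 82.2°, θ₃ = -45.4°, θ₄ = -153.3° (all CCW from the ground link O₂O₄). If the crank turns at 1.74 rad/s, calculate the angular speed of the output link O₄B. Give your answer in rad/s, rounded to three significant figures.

ω₂ = 1.74 rad/s
Differentiating the loop-closure r₂e^{iθ₂}+r₃e^{iθ₃}=r₁+r₄e^{iθ₄} gives r₂ω₂e^{iθ₂}+r₃ω₃e^{iθ₃}=r₄ω₄e^{iθ₄}.
Eliminating the other unknown: ω₄ = r₂ω₂ sin(θ₂−θ₃) / [r₄ sin(θ₄−θ₃)].
Numerator sine = +0.79229; denominator sine = -0.95159.
Result = 0.1605·1.74·(+0.79229) / (0.2482·(-0.95159)) = -0.93682 rad/s; magnitude 0.93682 rad/s.

0.937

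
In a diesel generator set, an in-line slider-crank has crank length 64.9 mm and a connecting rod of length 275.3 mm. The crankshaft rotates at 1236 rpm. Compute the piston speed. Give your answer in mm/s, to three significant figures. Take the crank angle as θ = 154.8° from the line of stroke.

2810

ω = 2π·1236/60 = 129.4 rad/s
For an in-line slider-crank, x = r cosθ + √(L² − r² sin²θ), so v = −rω sinθ·[1 + r cosθ/√(L² − r² sin²θ)].
With r = 0.0649 m, L = 0.2753 m, θ = 154.8°: √(L² − r² sin²θ) = 0.27391 m.
v = −0.0649·129.4·0.42578·[1 + 0.0649·-0.90483/0.27391] = -2.8099 m/s.
|v| = 2.8099 m/s = 2809.9 mm/s.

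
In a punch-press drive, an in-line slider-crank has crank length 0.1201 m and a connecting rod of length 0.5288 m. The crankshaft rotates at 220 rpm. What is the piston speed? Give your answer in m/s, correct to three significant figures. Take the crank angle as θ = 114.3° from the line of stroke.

ω = 2π·220/60 = 23.04 rad/s
For an in-line slider-crank, x = r cosθ + √(L² − r² sin²θ), so v = −rω sinθ·[1 + r cosθ/√(L² − r² sin²θ)].
With r = 0.1201 m, L = 0.5288 m, θ = 114.3°: √(L² − r² sin²θ) = 0.51735 m.
v = −0.1201·23.04·0.91140·[1 + 0.1201·-0.41151/0.51735] = -2.2809 m/s.
|v| = 2.2809 m/s.

2.28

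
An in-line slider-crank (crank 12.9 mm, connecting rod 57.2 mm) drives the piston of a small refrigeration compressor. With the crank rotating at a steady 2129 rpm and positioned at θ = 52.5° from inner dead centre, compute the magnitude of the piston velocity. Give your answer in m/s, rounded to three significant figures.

ω = 2π·2129/60 = 222.9 rad/s
For an in-line slider-crank, x = r cosθ + √(L² − r² sin²θ), so v = −rω sinθ·[1 + r cosθ/√(L² − r² sin²θ)].
With r = 0.0129 m, L = 0.0572 m, θ = 52.5°: √(L² − r² sin²θ) = 0.056277 m.
v = −0.0129·222.9·0.79335·[1 + 0.0129·0.60876/0.056277] = -2.6001 m/s.
|v| = 2.6001 m/s.

2.60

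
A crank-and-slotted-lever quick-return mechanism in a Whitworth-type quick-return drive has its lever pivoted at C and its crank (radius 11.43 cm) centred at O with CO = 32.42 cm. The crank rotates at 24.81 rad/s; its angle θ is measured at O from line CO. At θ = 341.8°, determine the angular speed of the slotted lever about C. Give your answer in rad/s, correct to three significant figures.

ω = 24.81 rad/s
Crank pin A relative to C: A = (d + r cosθ, r sinθ); lever angle φ = atan2(r sinθ, d + r cosθ).
Differentiating tanφ: φ̇ = rω(d cosθ + r)/(d² + r² + 2dr cosθ).
d² + r² + 2dr cosθ = |CA|² = 0.188575 m²;  d cosθ + r = +0.42228 m.
|ω_lever| = |0.1143·24.81·+0.42228| / 0.188575 = 6.3503 rad/s.

6.35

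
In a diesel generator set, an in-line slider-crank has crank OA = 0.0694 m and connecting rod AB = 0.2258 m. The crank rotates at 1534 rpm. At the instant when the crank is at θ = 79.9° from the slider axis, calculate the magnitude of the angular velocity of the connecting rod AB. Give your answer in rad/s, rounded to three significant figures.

ω = 160.6 rad/s (converted from 1534 rpm).
The rod makes angle φ with the slider axis where L sinφ = r sinθ; differentiating, L cosφ·φ̇ = r ω cosθ.
L cosφ = √(L² − r² sin²θ) = 0.21521 m.
|ω_rod| = r ω |cosθ| / √(L² − r² sin²θ) = 0.0694·160.6·0.17537/0.21521 = 9.0842 rad/s.

9.08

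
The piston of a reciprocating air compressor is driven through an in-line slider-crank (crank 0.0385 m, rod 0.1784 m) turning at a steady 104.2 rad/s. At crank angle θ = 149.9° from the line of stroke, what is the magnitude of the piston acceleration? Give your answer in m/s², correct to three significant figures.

ω = 104.2 rad/s
x(θ) = r cosθ + √(L² − r² sin²θ); with ω constant, a = ω²·d²x/dθ².
d²x/dθ² = −r cosθ − r²(cos2θ)/√u − r⁴ sin²2θ/(4u^{3/2}),  u = L² − r² sin²θ = 0.0314538 m².
Substituting r = 0.0385 m, L = 0.1784 m, θ = 149.9°: d²x/dθ² = +0.029081 m.
a = ω²·d²x/dθ² = (104.2)²·(+0.029081) = +315.75 m/s²;  |a| = 315.75 m/s².

316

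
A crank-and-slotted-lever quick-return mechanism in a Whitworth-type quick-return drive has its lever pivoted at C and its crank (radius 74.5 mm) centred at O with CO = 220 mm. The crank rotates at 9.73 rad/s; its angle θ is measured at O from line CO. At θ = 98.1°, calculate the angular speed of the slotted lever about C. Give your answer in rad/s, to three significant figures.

0.639

ω = 9.73 rad/s
Crank pin A relative to C: A = (d + r cosθ, r sinθ); lever angle φ = atan2(r sinθ, d + r cosθ).
Differentiating tanφ: φ̇ = rω(d cosθ + r)/(d² + r² + 2dr cosθ).
d² + r² + 2dr cosθ = |CA|² = 0.0493315 m²;  d cosθ + r = +0.043502 m.
|ω_lever| = |0.0745·9.73·+0.043502| / 0.0493315 = 0.63922 rad/s.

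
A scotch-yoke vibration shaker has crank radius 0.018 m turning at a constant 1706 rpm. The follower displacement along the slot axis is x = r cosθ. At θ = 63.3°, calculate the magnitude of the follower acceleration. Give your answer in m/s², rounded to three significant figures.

258

ω = 178.7 rad/s (from 1706 rpm).
x = r cosθ ⇒ ẍ = −rω² cosθ (ω constant).
|a| = rω²|cosθ| = 0.018·(178.7)²·|cos 63.3°| = 258.13 m/s².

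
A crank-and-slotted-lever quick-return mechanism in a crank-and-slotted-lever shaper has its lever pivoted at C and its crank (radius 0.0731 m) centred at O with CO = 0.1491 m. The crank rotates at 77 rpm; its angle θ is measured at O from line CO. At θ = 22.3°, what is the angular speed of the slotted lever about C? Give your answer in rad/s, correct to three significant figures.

ω = 8.063 rad/s (from 77 rpm).
Crank pin A relative to C: A = (d + r cosθ, r sinθ); lever angle φ = atan2(r sinθ, d + r cosθ).
Differentiating tanφ: φ̇ = rω(d cosθ + r)/(d² + r² + 2dr cosθ).
d² + r² + 2dr cosθ = |CA|² = 0.0477425 m²;  d cosθ + r = +0.21105 m.
|ω_lever| = |0.0731·8.063·+0.21105| / 0.0477425 = 2.6056 rad/s.

2.61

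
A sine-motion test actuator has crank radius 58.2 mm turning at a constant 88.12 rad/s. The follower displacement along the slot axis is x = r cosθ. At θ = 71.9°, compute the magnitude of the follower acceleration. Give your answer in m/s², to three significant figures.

140

ω = 88.12 rad/s
x = r cosθ ⇒ ẍ = −rω² cosθ (ω constant).
|a| = rω²|cosθ| = 0.0582·(88.12)²·|cos 71.9°| = 140.4 m/s².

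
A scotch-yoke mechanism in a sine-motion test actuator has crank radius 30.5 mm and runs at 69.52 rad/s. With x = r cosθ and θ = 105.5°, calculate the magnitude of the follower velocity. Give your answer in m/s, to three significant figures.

2.04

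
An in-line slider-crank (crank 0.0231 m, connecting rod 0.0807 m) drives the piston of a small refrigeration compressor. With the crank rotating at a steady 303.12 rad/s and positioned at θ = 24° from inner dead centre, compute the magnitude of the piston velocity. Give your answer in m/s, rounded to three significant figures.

3.60

ω = 303.1 rad/s
For an in-line slider-crank, x = r cosθ + √(L² − r² sin²θ), so v = −rω sinθ·[1 + r cosθ/√(L² − r² sin²θ)].
With r = 0.0231 m, L = 0.0807 m, θ = 24°: √(L² − r² sin²θ) = 0.080151 m.
v = −0.0231·303.1·0.40674·[1 + 0.0231·0.91355/0.080151] = -3.5978 m/s.
|v| = 3.5978 m/s.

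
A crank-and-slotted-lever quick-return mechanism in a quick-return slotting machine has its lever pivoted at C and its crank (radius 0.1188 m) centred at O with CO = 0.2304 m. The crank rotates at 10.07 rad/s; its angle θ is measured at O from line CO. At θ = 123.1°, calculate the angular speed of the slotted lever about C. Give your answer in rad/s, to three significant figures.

0.225

ω = 10.07 rad/s
Crank pin A relative to C: A = (d + r cosθ, r sinθ); lever angle φ = atan2(r sinθ, d + r cosθ).
Differentiating tanφ: φ̇ = rω(d cosθ + r)/(d² + r² + 2dr cosθ).
d² + r² + 2dr cosθ = |CA|² = 0.0373023 m²;  d cosθ + r = -0.0070219 m.
|ω_lever| = |0.1188·10.07·-0.0070219| / 0.0373023 = 0.2252 rad/s.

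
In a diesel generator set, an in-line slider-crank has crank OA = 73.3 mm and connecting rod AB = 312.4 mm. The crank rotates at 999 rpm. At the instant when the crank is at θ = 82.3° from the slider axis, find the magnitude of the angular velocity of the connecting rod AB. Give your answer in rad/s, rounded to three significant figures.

3.38

ω = 104.6 rad/s (converted from 999 rpm).
The rod makes angle φ with the slider axis where L sinφ = r sinθ; differentiating, L cosφ·φ̇ = r ω cosθ.
L cosφ = √(L² − r² sin²θ) = 0.30384 m.
|ω_rod| = r ω |cosθ| / √(L² − r² sin²θ) = 0.0733·104.6·0.13399/0.30384 = 3.3816 rad/s.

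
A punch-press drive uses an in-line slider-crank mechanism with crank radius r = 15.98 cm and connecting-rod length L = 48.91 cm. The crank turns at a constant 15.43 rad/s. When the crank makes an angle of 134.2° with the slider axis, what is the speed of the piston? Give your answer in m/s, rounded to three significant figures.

1.35

ω = 15.43 rad/s
For an in-line slider-crank, x = r cosθ + √(L² − r² sin²θ), so v = −rω sinθ·[1 + r cosθ/√(L² − r² sin²θ)].
With r = 0.1598 m, L = 0.4891 m, θ = 134.2°: √(L² − r² sin²θ) = 0.47549 m.
v = −0.1598·15.43·0.71691·[1 + 0.1598·-0.69717/0.47549] = -1.3535 m/s.
|v| = 1.3535 m/s.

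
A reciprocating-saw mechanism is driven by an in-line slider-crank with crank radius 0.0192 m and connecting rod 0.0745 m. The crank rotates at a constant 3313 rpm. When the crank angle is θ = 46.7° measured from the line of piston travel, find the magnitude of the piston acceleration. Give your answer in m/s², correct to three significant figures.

ω = 2π·3313/60 = 346.9 rad/s
x(θ) = r cosθ + √(L² − r² sin²θ); with ω constant, a = ω²·d²x/dθ².
d²x/dθ² = −r cosθ − r²(cos2θ)/√u − r⁴ sin²2θ/(4u^{3/2}),  u = L² − r² sin²θ = 0.005355 m².
Substituting r = 0.0192 m, L = 0.0745 m, θ = 46.7°: d²x/dθ² = -0.012955 m.
a = ω²·d²x/dθ² = (346.9)²·(-0.012955) = -1559.4 m/s²;  |a| = 1559.4 m/s².

1560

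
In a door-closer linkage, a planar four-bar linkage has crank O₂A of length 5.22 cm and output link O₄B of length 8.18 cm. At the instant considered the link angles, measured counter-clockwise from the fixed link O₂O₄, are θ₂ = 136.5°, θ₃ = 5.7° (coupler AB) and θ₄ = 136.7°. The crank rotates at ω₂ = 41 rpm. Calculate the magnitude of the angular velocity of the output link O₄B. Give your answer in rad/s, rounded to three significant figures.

ω₂ = 4.294 rad/s (from 41 rpm).
Differentiating the loop-closure r₂e^{iθ₂}+r₃e^{iθ₃}=r₁+r₄e^{iθ₄} gives r₂ω₂e^{iθ₂}+r₃ω₃e^{iθ₃}=r₄ω₄e^{iθ₄}.
Eliminating the other unknown: ω₄ = r₂ω₂ sin(θ₂−θ₃) / [r₄ sin(θ₄−θ₃)].
Numerator sine = +0.75700; denominator sine = +0.75471.
Result = 0.0522·4.294·(+0.75700) / (0.0818·(+0.75471)) = +2.7482 rad/s; magnitude 2.7482 rad/s.

2.75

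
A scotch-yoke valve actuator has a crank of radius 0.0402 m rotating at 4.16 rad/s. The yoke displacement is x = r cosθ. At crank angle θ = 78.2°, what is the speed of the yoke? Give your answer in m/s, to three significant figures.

0.164

ω = 4.16 rad/s
x = r cosθ ⇒ ẋ = −rω sinθ.
|v| = rω|sinθ| = 0.0402·4.16·|sin 78.2°| = 0.1637 m/s.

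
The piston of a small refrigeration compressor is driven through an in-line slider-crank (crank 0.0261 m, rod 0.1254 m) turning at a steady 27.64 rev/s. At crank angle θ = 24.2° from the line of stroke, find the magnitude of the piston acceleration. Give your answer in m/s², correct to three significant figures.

ω = 2π·27.6 = 173.7 rad/s
x(θ) = r cosθ + √(L² − r² sin²θ); with ω constant, a = ω²·d²x/dθ².
d²x/dθ² = −r cosθ − r²(cos2θ)/√u − r⁴ sin²2θ/(4u^{3/2}),  u = L² − r² sin²θ = 0.0156107 m².
Substituting r = 0.0261 m, L = 0.1254 m, θ = 24.2°: d²x/dθ² = -0.027459 m.
a = ω²·d²x/dθ² = (173.7)²·(-0.027459) = -828.19 m/s²;  |a| = 828.19 m/s².

828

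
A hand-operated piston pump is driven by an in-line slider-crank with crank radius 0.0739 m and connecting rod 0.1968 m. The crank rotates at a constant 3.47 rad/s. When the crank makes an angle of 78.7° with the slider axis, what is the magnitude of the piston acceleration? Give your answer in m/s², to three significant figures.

0.155

ω = 3.47 rad/s
x(θ) = r cosθ + √(L² − r² sin²θ); with ω constant, a = ω²·d²x/dθ².
d²x/dθ² = −r cosθ − r²(cos2θ)/√u − r⁴ sin²2θ/(4u^{3/2}),  u = L² − r² sin²θ = 0.0334787 m².
Substituting r = 0.0739 m, L = 0.1968 m, θ = 78.7°: d²x/dθ² = +0.012895 m.
a = ω²·d²x/dθ² = (3.47)²·(+0.012895) = +0.15527 m/s²;  |a| = 0.15527 m/s².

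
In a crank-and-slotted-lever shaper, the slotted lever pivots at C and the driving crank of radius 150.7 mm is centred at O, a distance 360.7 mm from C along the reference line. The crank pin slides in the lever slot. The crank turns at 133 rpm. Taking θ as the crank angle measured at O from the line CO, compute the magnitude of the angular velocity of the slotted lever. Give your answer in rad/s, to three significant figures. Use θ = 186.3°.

9.75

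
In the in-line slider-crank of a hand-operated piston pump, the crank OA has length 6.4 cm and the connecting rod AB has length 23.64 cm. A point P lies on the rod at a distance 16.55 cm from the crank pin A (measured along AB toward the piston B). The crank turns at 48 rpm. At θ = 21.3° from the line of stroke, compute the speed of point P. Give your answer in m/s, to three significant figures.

ω = 5.027 rad/s.  Crank-pin speed |V_A| = rω = 0.3217 m/s, perpendicular to OA.
Rod angle: sinφ = −(r/L) sinθ ⇒ φ = -5.644°; ω_rod = −rω cosθ/√(L²−r²sin²θ) = -1.274 rad/s.
V_P = V_A + ω_rod × AP, with AP = 0.1655 m along the rod.
Components: V_Px = −rω sinθ − a·ω_rod·sinφ = -0.13759 m/s;  V_Py = rω cosθ + a·ω_rod·cosφ = +0.089892 m/s.
|V_P| = √(V_Px² + V_Py²) = 0.16435 m/s.

0.164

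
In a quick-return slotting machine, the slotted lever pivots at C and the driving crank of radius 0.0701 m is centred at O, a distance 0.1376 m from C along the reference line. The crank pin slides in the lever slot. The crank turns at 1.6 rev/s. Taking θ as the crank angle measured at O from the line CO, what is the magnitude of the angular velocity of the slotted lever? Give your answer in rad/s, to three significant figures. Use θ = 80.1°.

ω = 10.05 rad/s (from 1.6 rev/s).
Crank pin A relative to C: A = (d + r cosθ, r sinθ); lever angle φ = atan2(r sinθ, d + r cosθ).
Differentiating tanφ: φ̇ = rω(d cosθ + r)/(d² + r² + 2dr cosθ).
d² + r² + 2dr cosθ = |CA|² = 0.0271645 m²;  d cosθ + r = +0.093757 m.
|ω_lever| = |0.0701·10.05·+0.093757| / 0.0271645 = 2.4323 rad/s.

2.43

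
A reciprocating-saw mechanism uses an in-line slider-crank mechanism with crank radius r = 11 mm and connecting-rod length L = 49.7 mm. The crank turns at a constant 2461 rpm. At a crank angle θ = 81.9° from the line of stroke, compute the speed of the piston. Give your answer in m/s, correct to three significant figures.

2.90

ω = 2π·2461/60 = 257.7 rad/s
For an in-line slider-crank, x = r cosθ + √(L² − r² sin²θ), so v = −rω sinθ·[1 + r cosθ/√(L² − r² sin²θ)].
With r = 0.011 m, L = 0.0497 m, θ = 81.9°: √(L² − r² sin²θ) = 0.048492 m.
v = −0.011·257.7·0.99002·[1 + 0.011·0.14090/0.048492] = -2.8963 m/s.
|v| = 2.8963 m/s.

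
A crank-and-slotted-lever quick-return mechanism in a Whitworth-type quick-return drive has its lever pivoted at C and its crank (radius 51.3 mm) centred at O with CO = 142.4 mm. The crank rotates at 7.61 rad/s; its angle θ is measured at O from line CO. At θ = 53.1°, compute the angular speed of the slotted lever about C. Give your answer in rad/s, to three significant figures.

1.69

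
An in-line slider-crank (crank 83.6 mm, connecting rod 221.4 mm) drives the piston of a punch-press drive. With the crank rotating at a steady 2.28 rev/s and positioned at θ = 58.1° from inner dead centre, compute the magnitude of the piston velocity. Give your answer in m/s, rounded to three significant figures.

1.23

ω = 2π·2.28 = 14.33 rad/s
For an in-line slider-crank, x = r cosθ + √(L² − r² sin²θ), so v = −rω sinθ·[1 + r cosθ/√(L² − r² sin²θ)].
With r = 0.0836 m, L = 0.2214 m, θ = 58.1°: √(L² − r² sin²θ) = 0.20972 m.
v = −0.0836·14.33·0.84897·[1 + 0.0836·0.52844/0.20972] = -1.2309 m/s.
|v| = 1.2309 m/s.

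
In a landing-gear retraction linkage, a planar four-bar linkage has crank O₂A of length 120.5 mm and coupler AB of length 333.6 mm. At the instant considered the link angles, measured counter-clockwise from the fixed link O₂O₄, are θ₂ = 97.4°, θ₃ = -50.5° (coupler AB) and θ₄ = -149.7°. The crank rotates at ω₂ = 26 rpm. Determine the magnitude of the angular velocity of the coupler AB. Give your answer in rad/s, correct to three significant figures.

ω₂ = 2.723 rad/s (from 26 rpm).
Differentiating the loop-closure r₂e^{iθ₂}+r₃e^{iθ₃}=r₁+r₄e^{iθ₄} gives r₂ω₂e^{iθ₂}+r₃ω₃e^{iθ₃}=r₄ω₄e^{iθ₄}.
Eliminating the other unknown: ω₃ = r₂ω₂ sin(θ₄−θ₂) / [r₃ sin(θ₃−θ₄)].
Numerator sine = +0.92119; denominator sine = +0.98714.
Result = 0.1205·2.723·(+0.92119) / (0.3336·(+0.98714)) = +0.91777 rad/s; magnitude 0.91777 rad/s.

0.918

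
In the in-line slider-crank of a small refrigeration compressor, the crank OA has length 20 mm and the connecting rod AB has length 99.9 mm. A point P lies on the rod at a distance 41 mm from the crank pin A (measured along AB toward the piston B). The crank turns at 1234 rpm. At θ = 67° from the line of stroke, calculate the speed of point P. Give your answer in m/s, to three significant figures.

ω = 129.2 rad/s.  Crank-pin speed |V_A| = rω = 2.5845 m/s, perpendicular to OA.
Rod angle: sinφ = −(r/L) sinθ ⇒ φ = -10.619°; ω_rod = −rω cosθ/√(L²−r²sin²θ) = -10.285 rad/s.
V_P = V_A + ω_rod × AP, with AP = 0.041 m along the rod.
Components: V_Px = −rω sinθ − a·ω_rod·sinφ = -2.4567 m/s;  V_Py = rω cosθ + a·ω_rod·cosφ = +0.59539 m/s.
|V_P| = √(V_Px² + V_Py²) = 2.5279 m/s.

2.53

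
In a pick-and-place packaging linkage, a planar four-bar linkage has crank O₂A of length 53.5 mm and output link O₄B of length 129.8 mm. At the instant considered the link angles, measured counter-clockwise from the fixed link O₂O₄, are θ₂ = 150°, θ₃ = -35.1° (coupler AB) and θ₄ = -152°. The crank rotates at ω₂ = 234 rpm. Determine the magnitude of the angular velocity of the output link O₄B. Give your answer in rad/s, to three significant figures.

1.01

ω₂ = 24.5 rad/s (from 234 rpm).
Differentiating the loop-closure r₂e^{iθ₂}+r₃e^{iθ₃}=r₁+r₄e^{iθ₄} gives r₂ω₂e^{iθ₂}+r₃ω₃e^{iθ₃}=r₄ω₄e^{iθ₄}.
Eliminating the other unknown: ω₄ = r₂ω₂ sin(θ₂−θ₃) / [r₄ sin(θ₄−θ₃)].
Numerator sine = -0.08889; denominator sine = -0.89180.
Result = 0.0535·24.5·(-0.08889) / (0.1298·(-0.89180)) = +1.0068 rad/s; magnitude 1.0068 rad/s.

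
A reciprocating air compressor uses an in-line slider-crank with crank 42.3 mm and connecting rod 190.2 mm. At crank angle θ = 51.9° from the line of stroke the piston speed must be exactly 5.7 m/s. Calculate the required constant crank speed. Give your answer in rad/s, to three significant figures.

For an in-line slider-crank, |v_piston| = rω|sinθ|·[1 + r cosθ/√(L² − r² sin²θ)].
With r = 0.0423 m, L = 0.1902 m, θ = 51.9°: the bracketed kinematic factor |dx/dθ| = 0.037927 m.
ω = v/|dx/dθ| = 5.7/0.037927 = 150.29 rad/s.

150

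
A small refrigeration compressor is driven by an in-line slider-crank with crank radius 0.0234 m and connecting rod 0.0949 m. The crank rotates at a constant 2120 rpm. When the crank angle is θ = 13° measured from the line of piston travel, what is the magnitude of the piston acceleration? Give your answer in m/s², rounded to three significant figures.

1380

ω = 2π·2120/60 = 222 rad/s
x(θ) = r cosθ + √(L² − r² sin²θ); with ω constant, a = ω²·d²x/dθ².
d²x/dθ² = −r cosθ − r²(cos2θ)/√u − r⁴ sin²2θ/(4u^{3/2}),  u = L² − r² sin²θ = 0.0089783 m².
Substituting r = 0.0234 m, L = 0.0949 m, θ = 13°: d²x/dθ² = -0.028011 m.
a = ω²·d²x/dθ² = (222)²·(-0.028011) = -1380.6 m/s²;  |a| = 1380.6 m/s².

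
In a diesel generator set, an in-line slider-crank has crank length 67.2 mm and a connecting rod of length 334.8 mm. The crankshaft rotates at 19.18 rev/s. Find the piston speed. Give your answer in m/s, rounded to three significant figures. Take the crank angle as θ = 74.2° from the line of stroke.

8.23

ω = 2π·19.2 = 120.5 rad/s
For an in-line slider-crank, x = r cosθ + √(L² − r² sin²θ), so v = −rω sinθ·[1 + r cosθ/√(L² − r² sin²θ)].
With r = 0.0672 m, L = 0.3348 m, θ = 74.2°: √(L² − r² sin²θ) = 0.3285 m.
v = −0.0672·120.5·0.96222·[1 + 0.0672·0.27228/0.3285] = -8.2264 m/s.
|v| = 8.2264 m/s.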